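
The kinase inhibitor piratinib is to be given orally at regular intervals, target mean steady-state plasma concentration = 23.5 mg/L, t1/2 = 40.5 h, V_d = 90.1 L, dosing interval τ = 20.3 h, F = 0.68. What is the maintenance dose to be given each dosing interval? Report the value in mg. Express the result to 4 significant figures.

k = ln2 / t½ = 0.693147 / 40.5 = 0.01711 h⁻¹
CL = k × Vd = 0.01711 × 90.1 = 1.542 L/h
At steady state, F × (Dose/τ) = Css × CL.
Dose = Css × CL × τ / F = 23.5 × 1.542 × 20.3 / 0.68 = 1082 mg

1082 mg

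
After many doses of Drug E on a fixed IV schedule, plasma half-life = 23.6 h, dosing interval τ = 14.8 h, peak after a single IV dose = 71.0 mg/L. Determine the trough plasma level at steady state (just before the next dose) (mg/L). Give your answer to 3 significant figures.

k = ln2 / t½ = 0.693147 / 23.6 = 0.02937 h⁻¹
e^(−kτ) = e^(−0.02937 × 14.8) = 0.6475
Accumulation ratio R = 1 / (1 − e^(−kτ)) = 1 / (1 − 0.6475) = 2.837
Steady-state trough = C₀ × R × e^(−kτ) = 71.0 × 2.837 × 0.6475 = 130.4 mg/L

130 mg/L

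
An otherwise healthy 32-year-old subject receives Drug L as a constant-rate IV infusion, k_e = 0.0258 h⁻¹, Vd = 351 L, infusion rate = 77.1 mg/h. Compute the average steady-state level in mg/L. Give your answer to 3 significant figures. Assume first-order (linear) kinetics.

8.51 mg/L

CL = k × Vd = 0.02580 × 351 = 9.056 L/h
At steady state Css = R₀ / CL = 77.1 / 9.056 = 8.514 mg/L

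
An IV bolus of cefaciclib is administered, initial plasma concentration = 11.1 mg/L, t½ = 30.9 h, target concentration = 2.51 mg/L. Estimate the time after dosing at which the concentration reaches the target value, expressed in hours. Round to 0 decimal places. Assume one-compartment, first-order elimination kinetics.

66 h

k = ln2 / t½ = 0.693147 / 30.9 = 0.02243 h⁻¹
t = ln(C₀ / C) / k = ln(11.10 / 2.51) / 0.02243
  = ln(4.422) / 0.02243 = 1.487 / 0.02243 = 66.30 h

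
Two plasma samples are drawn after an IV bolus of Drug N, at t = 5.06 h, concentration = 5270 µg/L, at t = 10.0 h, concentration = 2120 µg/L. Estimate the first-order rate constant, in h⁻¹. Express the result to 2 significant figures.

0.18 h⁻¹

k = ln(C₁/C₂) / (t₂ − t₁) = ln(5270/2120) / (10.0 − 5.06)
  = 0.9106 / 4.940 = 0.1843 h⁻¹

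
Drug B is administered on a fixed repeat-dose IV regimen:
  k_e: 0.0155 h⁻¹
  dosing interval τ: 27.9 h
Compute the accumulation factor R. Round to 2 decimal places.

e^(−kτ) = e^(−0.01550 × 27.9) = 0.6489
Accumulation ratio R = 1 / (1 − e^(−kτ)) = 1 / (1 − 0.6489) = 2.848

2.85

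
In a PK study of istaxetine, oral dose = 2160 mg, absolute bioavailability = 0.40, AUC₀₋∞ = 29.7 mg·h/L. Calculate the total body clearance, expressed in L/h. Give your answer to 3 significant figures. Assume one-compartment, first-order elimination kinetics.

29.1 L/h

CL = F·Dose / AUC = 0.40 × 2160 / 29.7 = 29.09 L/h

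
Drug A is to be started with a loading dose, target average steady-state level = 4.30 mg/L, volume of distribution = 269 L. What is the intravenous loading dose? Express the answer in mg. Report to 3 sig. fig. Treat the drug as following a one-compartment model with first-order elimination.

LD = Css × Vd = 4.30 × 269 = 1157 mg

1160 mg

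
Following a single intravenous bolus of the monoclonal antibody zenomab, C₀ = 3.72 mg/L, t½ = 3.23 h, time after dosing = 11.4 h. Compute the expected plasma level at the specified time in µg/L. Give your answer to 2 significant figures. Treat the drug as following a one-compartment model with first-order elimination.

k = ln2 / t½ = 0.693147 / 3.23 = 0.2146 h⁻¹
C = C₀ · e^(−k·t) = 3.720 × e^(−0.2146 × 11.4)
  = 3.720 × 0.08660 = 0.3222 mg/L
Convert: 0.3222 mg/L × 1000 = 322.2 µg/L

320 µg/L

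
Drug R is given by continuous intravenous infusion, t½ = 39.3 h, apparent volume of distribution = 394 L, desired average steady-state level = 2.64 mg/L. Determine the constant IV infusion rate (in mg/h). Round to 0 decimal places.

k = ln2 / t½ = 0.693147 / 39.3 = 0.01764 h⁻¹
CL = k × Vd = 0.01764 × 394 = 6.950 L/h
At steady state, infusion rate R₀ = Css × CL = 2.64 × 6.950 = 18.35 mg/h

18 mg/h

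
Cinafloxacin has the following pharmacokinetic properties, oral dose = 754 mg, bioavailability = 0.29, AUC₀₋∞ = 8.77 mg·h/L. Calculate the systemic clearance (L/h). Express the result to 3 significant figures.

24.9 L/h

CL = F·Dose / AUC = 0.29 × 754 / 8.77 = 24.93 L/h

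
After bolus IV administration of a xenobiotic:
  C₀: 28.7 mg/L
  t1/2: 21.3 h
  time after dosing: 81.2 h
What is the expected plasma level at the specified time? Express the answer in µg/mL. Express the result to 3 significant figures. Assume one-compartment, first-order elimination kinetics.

k = ln2 / t½ = 0.693147 / 21.3 = 0.03254 h⁻¹
C = C₀ · e^(−k·t) = 28.70 × e^(−0.03254 × 81.2)
  = 28.70 × 0.07120 = 2.043 mg/L
(2.043 mg/L = 2.043 µg/mL)

2.04 µg/mL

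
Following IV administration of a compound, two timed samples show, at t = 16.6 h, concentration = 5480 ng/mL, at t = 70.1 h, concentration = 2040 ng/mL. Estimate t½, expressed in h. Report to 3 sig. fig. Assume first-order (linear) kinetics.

37.5 h

k = ln(C₁/C₂) / (t₂ − t₁) = ln(5480/2040) / (70.1 − 16.6)
  = 0.9882 / 53.50 = 0.01847 h⁻¹
t½ = ln2 / k = 0.693147 / 0.01847 = 37.53 h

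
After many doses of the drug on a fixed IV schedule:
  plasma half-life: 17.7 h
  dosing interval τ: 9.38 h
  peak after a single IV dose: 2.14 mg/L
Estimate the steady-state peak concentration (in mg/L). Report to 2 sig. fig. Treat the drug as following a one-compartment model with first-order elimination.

7.0 mg/L

k = ln2 / t½ = 0.693147 / 17.7 = 0.03916 h⁻¹
e^(−kτ) = e^(−0.03916 × 9.38) = 0.6926
Accumulation ratio R = 1 / (1 − e^(−kτ)) = 1 / (1 − 0.6926) = 3.253
Steady-state peak = C₀ × R = 2.14 × 3.253 = 6.961 mg/L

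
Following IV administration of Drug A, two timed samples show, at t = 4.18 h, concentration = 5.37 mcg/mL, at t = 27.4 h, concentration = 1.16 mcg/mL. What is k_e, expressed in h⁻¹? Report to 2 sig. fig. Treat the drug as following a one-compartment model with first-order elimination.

0.066 h⁻¹

k = ln(C₁/C₂) / (t₂ − t₁) = ln(5.37/1.16) / (27.4 − 4.18)
  = 1.532 / 23.22 = 0.06598 h⁻¹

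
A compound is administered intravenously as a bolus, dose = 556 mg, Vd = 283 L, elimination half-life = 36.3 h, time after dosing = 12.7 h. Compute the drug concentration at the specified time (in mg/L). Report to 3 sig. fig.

C₀ = Dose / Vd = 556.0 / 283 = 1.965 mg/L
k = ln2 / t½ = 0.693147 / 36.3 = 0.01909 h⁻¹
C = C₀ · e^(−k·t) = 1.965 × e^(−0.01909 × 12.7)
  = 1.965 × 0.7847 = 1.542 mg/L

1.54 mg/L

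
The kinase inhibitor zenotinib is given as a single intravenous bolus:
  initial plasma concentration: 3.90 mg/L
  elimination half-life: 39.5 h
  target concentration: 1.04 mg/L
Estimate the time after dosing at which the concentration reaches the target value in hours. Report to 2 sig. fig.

75 h

k = ln2 / t½ = 0.693147 / 39.5 = 0.01755 h⁻¹
t = ln(C₀ / C) / k = ln(3.900 / 1.04) / 0.01755
  = ln(3.750) / 0.01755 = 1.322 / 0.01755 = 75.33 h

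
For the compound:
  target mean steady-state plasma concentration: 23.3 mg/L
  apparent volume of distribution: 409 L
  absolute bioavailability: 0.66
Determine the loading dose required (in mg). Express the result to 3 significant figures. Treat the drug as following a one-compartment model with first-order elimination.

LD = Css × Vd / F = 23.3 × 409 / 0.66 = 14440 mg

14400 mg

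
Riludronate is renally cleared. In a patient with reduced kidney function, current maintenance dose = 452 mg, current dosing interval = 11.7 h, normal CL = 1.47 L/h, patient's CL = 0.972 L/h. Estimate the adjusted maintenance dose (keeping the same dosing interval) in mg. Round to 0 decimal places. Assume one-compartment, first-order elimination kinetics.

299 mg

To keep the same average steady-state level, dosing rate must scale with clearance.
CL ratio = 0.972 / 1.47 = 0.6612
New dose (same interval) = 452 × 0.6612 = 298.9 mg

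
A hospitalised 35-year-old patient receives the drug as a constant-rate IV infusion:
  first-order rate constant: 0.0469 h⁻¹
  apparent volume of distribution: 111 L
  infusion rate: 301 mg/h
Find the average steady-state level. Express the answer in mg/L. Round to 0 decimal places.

58 mg/L

CL = k × Vd = 0.04690 × 111 = 5.206 L/h
At steady state Css = R₀ / CL = 301 / 5.206 = 57.82 mg/L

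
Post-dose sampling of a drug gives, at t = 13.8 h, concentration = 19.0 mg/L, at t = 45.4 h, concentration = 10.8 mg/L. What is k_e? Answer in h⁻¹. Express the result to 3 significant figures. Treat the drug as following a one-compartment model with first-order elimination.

0.0179 h⁻¹

k = ln(C₁/C₂) / (t₂ − t₁) = ln(19.0/10.8) / (45.4 − 13.8)
  = 0.5649 / 31.60 = 0.01788 h⁻¹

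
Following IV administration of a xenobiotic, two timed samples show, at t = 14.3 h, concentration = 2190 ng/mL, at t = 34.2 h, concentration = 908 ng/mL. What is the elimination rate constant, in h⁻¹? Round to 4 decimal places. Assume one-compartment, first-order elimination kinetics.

0.0442 h⁻¹

k = ln(C₁/C₂) / (t₂ − t₁) = ln(2190/908) / (34.2 − 14.3)
  = 0.8804 / 19.90 = 0.04424 h⁻¹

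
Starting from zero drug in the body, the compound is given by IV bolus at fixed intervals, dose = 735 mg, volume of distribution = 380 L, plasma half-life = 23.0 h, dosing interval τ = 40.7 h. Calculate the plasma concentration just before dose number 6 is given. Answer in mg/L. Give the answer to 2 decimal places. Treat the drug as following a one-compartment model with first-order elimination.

0.80 mg/L

C₀ per dose = Dose / Vd = 735 / 380 = 1.934 mg/L
k = ln2 / t½ = 0.693147 / 23.0 = 0.03014 h⁻¹
Fraction remaining after one interval: r = e^(−kτ) = e^(−0.03014 × 40.7) = 0.2933
Before dose 6, 5 doses have been given (aged 1τ, 2τ, 3τ, 4τ, 5τ).
C_trough = C₀ × (r + r² + … + r^5) = C₀ × r(1−r^5)/(1−r)
        = 1.934 × 0.2933 × (1 − 0.002171) / (1 − 0.2933) = 0.8009 mg/L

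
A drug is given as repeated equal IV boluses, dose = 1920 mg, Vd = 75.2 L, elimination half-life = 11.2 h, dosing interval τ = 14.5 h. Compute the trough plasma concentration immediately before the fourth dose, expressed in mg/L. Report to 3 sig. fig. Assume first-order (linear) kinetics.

16.4 mg/L

C₀ per dose = Dose / Vd = 1920 / 75.2 = 25.53 mg/L
k = ln2 / t½ = 0.693147 / 11.2 = 0.06189 h⁻¹
Fraction remaining after one interval: r = e^(−kτ) = e^(−0.06189 × 14.5) = 0.4076
Before dose 4, 3 doses have been given (aged 1τ, 2τ, 3τ).
C_trough = C₀ × (r + r² + … + r^3) = C₀ × r(1−r^3)/(1−r)
        = 25.53 × 0.4076 × (1 − 0.06772) / (1 − 0.4076) = 16.38 mg/L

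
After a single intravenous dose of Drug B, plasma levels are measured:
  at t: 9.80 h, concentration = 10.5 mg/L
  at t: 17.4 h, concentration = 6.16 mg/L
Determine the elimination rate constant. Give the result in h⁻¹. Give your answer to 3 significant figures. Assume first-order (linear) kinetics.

0.0702 h⁻¹

k = ln(C₁/C₂) / (t₂ − t₁) = ln(10.5/6.16) / (17.4 − 9.80)
  = 0.5333 / 7.600 = 0.07017 h⁻¹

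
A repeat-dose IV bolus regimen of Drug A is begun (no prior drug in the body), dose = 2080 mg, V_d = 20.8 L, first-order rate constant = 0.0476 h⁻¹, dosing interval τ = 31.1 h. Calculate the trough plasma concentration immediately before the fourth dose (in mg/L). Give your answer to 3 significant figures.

C₀ per dose = Dose / Vd = 2080 / 20.8 = 100.0 mg/L
Fraction remaining after one interval: r = e^(−kτ) = e^(−0.04760 × 31.1) = 0.2276
Before dose 4, 3 doses have been given (aged 1τ, 2τ, 3τ).
C_trough = C₀ × (r + r² + … + r^3) = C₀ × r(1−r^3)/(1−r)
        = 100.0 × 0.2276 × (1 − 0.01179) / (1 − 0.2276) = 29.12 mg/L

29.1 mg/L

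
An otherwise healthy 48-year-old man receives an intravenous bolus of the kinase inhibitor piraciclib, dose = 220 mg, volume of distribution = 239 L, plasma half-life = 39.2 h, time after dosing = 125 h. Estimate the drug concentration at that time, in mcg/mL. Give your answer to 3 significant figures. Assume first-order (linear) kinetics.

C₀ = Dose / Vd = 220.0 / 239 = 0.9205 mg/L
k = ln2 / t½ = 0.693147 / 39.2 = 0.01768 h⁻¹
C = C₀ · e^(−k·t) = 0.9205 × e^(−0.01768 × 125)
  = 0.9205 × 0.1097 = 0.1010 mg/L
(0.1010 mg/L = 0.1010 mcg/mL)

0.101 mcg/mL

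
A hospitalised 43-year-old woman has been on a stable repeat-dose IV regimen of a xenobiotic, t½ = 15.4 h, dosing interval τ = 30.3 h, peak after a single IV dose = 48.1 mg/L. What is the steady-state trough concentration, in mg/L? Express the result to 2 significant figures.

k = ln2 / t½ = 0.693147 / 15.4 = 0.04501 h⁻¹
e^(−kτ) = e^(−0.04501 × 30.3) = 0.2557
Accumulation ratio R = 1 / (1 − e^(−kτ)) = 1 / (1 − 0.2557) = 1.344
Steady-state trough = C₀ × R × e^(−kτ) = 48.1 × 1.344 × 0.2557 = 16.53 mg/L

17 mg/L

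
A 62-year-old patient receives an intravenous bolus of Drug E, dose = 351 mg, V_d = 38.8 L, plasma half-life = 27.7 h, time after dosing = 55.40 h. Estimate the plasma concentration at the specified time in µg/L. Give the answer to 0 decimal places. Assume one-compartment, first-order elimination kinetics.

C₀ = Dose / Vd = 351.0 / 38.8 = 9.046 mg/L
k = ln2 / t½ = 0.693147 / 27.7 = 0.02502 h⁻¹
t / t½ = 55.40 / 27.7 = 2 half-lives
C = C₀ × (1/2)^2 = 9.046 × 0.2500 = 2.262 mg/L
Convert: 2.262 mg/L × 1000 = 2262 µg/L

2262 µg/L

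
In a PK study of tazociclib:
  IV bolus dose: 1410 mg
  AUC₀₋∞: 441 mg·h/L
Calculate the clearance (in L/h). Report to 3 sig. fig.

CL = Dose / AUC = 1410 / 441 = 3.197 L/h

3.20 L/h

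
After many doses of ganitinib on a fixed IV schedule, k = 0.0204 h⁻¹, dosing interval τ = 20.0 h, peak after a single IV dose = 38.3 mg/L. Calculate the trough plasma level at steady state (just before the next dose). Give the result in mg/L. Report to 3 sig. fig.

e^(−kτ) = e^(−0.02040 × 20.0) = 0.6650
Accumulation ratio R = 1 / (1 − e^(−kτ)) = 1 / (1 − 0.6650) = 2.985
Steady-state trough = C₀ × R × e^(−kτ) = 38.3 × 2.985 × 0.6650 = 76.03 mg/L

76.0 mg/L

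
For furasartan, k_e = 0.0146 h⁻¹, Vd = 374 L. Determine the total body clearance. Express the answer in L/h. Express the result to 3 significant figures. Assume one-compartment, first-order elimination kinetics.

5.46 L/h

CL = k × Vd = 0.0146 × 374 = 5.460 L/h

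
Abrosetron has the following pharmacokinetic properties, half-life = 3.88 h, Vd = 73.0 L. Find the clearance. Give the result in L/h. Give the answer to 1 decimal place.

k = ln2 / t½ = 0.693147 / 3.88 = 0.1786 h⁻¹
CL = k × Vd = 0.1786 × 73.0 = 13.04 L/h

13.0 L/h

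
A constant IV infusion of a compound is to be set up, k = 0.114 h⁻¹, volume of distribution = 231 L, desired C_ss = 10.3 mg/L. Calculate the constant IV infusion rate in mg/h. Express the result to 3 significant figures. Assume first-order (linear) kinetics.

CL = k × Vd = 0.1140 × 231 = 26.33 L/h
At steady state, infusion rate R₀ = Css × CL = 10.3 × 26.33 = 271.2 mg/h

271 mg/h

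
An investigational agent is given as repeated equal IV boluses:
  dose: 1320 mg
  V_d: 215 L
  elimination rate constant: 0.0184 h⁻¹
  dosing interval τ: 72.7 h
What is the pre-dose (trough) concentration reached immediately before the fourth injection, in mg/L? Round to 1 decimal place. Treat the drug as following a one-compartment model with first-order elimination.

2.1 mg/L

C₀ per dose = Dose / Vd = 1320 / 215 = 6.140 mg/L
Fraction remaining after one interval: r = e^(−kτ) = e^(−0.01840 × 72.7) = 0.2625
Before dose 4, 3 doses have been given (aged 1τ, 2τ, 3τ).
C_trough = C₀ × (r + r² + … + r^3) = C₀ × r(1−r^3)/(1−r)
        = 6.140 × 0.2625 × (1 − 0.01809) / (1 − 0.2625) = 2.146 mg/L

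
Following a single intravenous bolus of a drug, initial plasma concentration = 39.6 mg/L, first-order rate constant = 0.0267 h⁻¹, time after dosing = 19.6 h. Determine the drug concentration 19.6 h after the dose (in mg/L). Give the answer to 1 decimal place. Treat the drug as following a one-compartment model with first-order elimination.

C = C₀ · e^(−k·t) = 39.60 × e^(−0.02670 × 19.6)
  = 39.60 × 0.5926 = 23.47 mg/L

23.5 mg/L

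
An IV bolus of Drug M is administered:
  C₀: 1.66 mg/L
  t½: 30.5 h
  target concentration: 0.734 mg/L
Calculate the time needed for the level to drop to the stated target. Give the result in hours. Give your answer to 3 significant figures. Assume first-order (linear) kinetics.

k = ln2 / t½ = 0.693147 / 30.5 = 0.02273 h⁻¹
t = ln(C₀ / C) / k = ln(1.660 / 0.734) / 0.02273
  = ln(2.262) / 0.02273 = 0.8162 / 0.02273 = 35.91 h

35.9 h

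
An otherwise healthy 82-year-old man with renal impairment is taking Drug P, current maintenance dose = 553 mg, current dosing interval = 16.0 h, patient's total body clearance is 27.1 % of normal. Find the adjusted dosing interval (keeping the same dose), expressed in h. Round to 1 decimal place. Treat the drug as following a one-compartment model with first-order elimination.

59.0 h

To keep the same average steady-state level, dosing rate must scale with clearance.
CL ratio = 27.1 / 100 = 0.2710
New interval (same dose) = 16.0 / 0.2710 = 59.04 h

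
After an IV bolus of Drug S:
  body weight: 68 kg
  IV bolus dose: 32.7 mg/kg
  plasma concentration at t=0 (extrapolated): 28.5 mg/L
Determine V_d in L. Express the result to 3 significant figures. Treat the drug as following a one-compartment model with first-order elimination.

Dose = 32.7 × 68 = 2224 mg
Vd = Dose / C₀ = 2224 / 28.5 = 78.04 L

78.0 L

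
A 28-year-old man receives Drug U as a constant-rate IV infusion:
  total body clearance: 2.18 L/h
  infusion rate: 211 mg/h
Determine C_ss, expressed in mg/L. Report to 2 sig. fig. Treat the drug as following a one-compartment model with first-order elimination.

At steady state Css = R₀ / CL = 211 / 2.180 = 96.79 mg/L

97 mg/L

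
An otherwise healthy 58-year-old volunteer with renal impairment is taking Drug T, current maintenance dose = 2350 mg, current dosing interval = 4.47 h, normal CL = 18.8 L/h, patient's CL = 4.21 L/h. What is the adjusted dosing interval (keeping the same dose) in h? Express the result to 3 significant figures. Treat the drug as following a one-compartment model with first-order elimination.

20.0 h

To keep the same average steady-state level, dosing rate must scale with clearance.
CL ratio = 4.21 / 18.8 = 0.2239
New interval (same dose) = 4.47 / 0.2239 = 19.96 h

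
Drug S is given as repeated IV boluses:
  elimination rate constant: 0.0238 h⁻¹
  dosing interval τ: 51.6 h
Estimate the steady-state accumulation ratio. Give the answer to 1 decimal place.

e^(−kτ) = e^(−0.02380 × 51.6) = 0.2929
Accumulation ratio R = 1 / (1 − e^(−kτ)) = 1 / (1 − 0.2929) = 1.414

1.4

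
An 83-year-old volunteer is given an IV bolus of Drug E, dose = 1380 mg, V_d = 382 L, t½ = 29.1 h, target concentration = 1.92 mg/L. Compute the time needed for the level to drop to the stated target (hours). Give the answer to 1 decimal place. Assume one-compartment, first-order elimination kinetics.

26.5 h

C₀ = Dose / Vd = 1380 / 382 = 3.613 mg/L
k = ln2 / t½ = 0.693147 / 29.1 = 0.02382 h⁻¹
t = ln(C₀ / C) / k = ln(3.613 / 1.92) / 0.02382
  = ln(1.882) / 0.02382 = 0.6323 / 0.02382 = 26.54 h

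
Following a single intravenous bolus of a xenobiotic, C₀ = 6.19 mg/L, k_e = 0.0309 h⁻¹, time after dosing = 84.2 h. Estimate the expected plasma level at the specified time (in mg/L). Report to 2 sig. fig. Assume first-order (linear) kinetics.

C = C₀ · e^(−k·t) = 6.190 × e^(−0.03090 × 84.2)
  = 6.190 × 0.07414 = 0.4589 mg/L

0.46 mg/L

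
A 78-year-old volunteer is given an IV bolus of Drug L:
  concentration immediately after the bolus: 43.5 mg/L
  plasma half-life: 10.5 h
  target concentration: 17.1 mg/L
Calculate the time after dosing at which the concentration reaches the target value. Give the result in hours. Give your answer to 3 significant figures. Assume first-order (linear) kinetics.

k = ln2 / t½ = 0.693147 / 10.5 = 0.06601 h⁻¹
t = ln(C₀ / C) / k = ln(43.50 / 17.1) / 0.06601
  = ln(2.544) / 0.06601 = 0.9337 / 0.06601 = 14.14 h

14.1 h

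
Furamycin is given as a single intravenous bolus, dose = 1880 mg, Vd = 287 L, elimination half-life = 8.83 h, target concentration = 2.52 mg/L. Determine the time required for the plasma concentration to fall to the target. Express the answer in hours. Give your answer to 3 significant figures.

C₀ = Dose / Vd = 1880 / 287 = 6.551 mg/L
k = ln2 / t½ = 0.693147 / 8.83 = 0.07850 h⁻¹
t = ln(C₀ / C) / k = ln(6.551 / 2.52) / 0.07850
  = ln(2.600) / 0.07850 = 0.9555 / 0.07850 = 12.17 h

12.2 h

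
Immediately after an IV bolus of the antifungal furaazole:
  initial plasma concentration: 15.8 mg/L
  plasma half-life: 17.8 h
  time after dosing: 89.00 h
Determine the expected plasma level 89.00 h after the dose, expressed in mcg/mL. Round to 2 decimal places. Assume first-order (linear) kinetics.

0.49 mcg/mL

k = ln2 / t½ = 0.693147 / 17.8 = 0.03894 h⁻¹
t / t½ = 89.00 / 17.8 = 5 half-lives
C = C₀ × (1/2)^5 = 15.80 × 0.03125 = 0.4938 mg/L
(0.4938 mg/L = 0.4938 mcg/mL)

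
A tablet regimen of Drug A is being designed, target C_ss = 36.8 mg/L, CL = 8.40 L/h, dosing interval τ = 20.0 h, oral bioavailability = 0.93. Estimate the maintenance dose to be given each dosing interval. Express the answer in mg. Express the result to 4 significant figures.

At steady state, F × (Dose/τ) = Css × CL.
Dose = Css × CL × τ / F = 36.8 × 8.400 × 20.0 / 0.93 = 6648 mg

6648 mg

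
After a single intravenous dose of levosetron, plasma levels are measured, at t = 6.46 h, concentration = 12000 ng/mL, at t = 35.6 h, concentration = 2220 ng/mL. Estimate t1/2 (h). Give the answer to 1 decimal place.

k = ln(C₁/C₂) / (t₂ − t₁) = ln(12000/2220) / (35.6 − 6.46)
  = 1.687 / 29.14 = 0.05789 h⁻¹
t½ = ln2 / k = 0.693147 / 0.05789 = 11.97 h

12.0 h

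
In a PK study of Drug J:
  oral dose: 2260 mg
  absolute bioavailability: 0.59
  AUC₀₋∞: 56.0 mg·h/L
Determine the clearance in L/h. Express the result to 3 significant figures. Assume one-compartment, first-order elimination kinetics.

23.8 L/h

CL = F·Dose / AUC = 0.59 × 2260 / 56.0 = 23.81 L/h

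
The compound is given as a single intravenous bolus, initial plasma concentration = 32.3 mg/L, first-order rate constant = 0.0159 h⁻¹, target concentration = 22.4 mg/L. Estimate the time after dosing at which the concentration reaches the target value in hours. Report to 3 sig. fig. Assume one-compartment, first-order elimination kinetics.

t = ln(C₀ / C) / k = ln(32.30 / 22.4) / 0.01590
  = ln(1.442) / 0.01590 = 0.3660 / 0.01590 = 23.02 h

23.0 h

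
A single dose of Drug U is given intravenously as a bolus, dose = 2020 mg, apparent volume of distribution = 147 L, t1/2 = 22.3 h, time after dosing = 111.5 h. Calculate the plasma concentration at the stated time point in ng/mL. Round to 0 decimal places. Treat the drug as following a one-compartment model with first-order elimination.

C₀ = Dose / Vd = 2020 / 147 = 13.74 mg/L
k = ln2 / t½ = 0.693147 / 22.3 = 0.03108 h⁻¹
t / t½ = 111.5 / 22.3 = 5 half-lives
C = C₀ × (1/2)^5 = 13.74 × 0.03125 = 0.4294 mg/L
Convert: 0.4294 mg/L × 1000 = 429.4 ng/mL

429 ng/mL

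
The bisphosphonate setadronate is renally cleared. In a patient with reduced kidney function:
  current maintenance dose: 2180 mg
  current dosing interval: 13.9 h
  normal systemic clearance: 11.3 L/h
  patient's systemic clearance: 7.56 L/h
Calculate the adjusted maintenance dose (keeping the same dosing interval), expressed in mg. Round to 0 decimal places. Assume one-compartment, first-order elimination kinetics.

To keep the same average steady-state level, dosing rate must scale with clearance.
CL ratio = 7.56 / 11.3 = 0.6690
New dose (same interval) = 2180 × 0.6690 = 1458 mg

1458 mg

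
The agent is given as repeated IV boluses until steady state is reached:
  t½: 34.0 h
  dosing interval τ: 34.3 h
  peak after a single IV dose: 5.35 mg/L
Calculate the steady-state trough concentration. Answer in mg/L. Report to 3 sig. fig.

5.29 mg/L

k = ln2 / t½ = 0.693147 / 34.0 = 0.02039 h⁻¹
e^(−kτ) = e^(−0.02039 × 34.3) = 0.4969
Accumulation ratio R = 1 / (1 − e^(−kτ)) = 1 / (1 − 0.4969) = 1.988
Steady-state trough = C₀ × R × e^(−kτ) = 5.35 × 1.988 × 0.4969 = 5.285 mg/L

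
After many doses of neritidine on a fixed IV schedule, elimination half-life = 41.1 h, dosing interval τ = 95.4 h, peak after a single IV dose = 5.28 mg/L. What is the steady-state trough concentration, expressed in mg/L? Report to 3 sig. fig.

1.32 mg/L

k = ln2 / t½ = 0.693147 / 41.1 = 0.01686 h⁻¹
e^(−kτ) = e^(−0.01686 × 95.4) = 0.2002
Accumulation ratio R = 1 / (1 − e^(−kτ)) = 1 / (1 − 0.2002) = 1.250
Steady-state trough = C₀ × R × e^(−kτ) = 5.28 × 1.250 × 0.2002 = 1.321 mg/L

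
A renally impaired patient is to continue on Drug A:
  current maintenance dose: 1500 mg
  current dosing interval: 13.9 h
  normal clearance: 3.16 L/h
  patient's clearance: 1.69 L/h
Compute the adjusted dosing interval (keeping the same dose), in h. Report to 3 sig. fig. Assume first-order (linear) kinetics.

26.0 h

To keep the same average steady-state level, dosing rate must scale with clearance.
CL ratio = 1.69 / 3.16 = 0.5348
New interval (same dose) = 13.9 / 0.5348 = 25.99 h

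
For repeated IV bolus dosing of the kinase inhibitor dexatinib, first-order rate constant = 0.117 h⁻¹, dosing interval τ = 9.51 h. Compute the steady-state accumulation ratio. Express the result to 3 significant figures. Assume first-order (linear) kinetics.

1.49

e^(−kτ) = e^(−0.1170 × 9.51) = 0.3287
Accumulation ratio R = 1 / (1 − e^(−kτ)) = 1 / (1 − 0.3287) = 1.490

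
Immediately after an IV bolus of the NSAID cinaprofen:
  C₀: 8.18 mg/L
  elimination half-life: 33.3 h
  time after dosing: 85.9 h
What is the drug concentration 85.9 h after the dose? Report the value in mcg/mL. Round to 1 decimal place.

k = ln2 / t½ = 0.693147 / 33.3 = 0.02082 h⁻¹
C = C₀ · e^(−k·t) = 8.180 × e^(−0.02082 × 85.9)
  = 8.180 × 0.1672 = 1.368 mg/L
(1.368 mg/L = 1.368 mcg/mL)

1.4 mcg/mL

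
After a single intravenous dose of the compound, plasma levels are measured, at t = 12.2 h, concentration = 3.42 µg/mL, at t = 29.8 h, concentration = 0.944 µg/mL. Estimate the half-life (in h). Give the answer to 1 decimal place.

k = ln(C₁/C₂) / (t₂ − t₁) = ln(3.42/0.944) / (29.8 − 12.2)
  = 1.287 / 17.60 = 0.07313 h⁻¹
t½ = ln2 / k = 0.693147 / 0.07313 = 9.478 h

9.5 h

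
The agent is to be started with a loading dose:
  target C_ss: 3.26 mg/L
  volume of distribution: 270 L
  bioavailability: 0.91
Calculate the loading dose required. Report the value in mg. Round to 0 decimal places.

LD = Css × Vd / F = 3.26 × 270 / 0.91 = 967.3 mg

967 mg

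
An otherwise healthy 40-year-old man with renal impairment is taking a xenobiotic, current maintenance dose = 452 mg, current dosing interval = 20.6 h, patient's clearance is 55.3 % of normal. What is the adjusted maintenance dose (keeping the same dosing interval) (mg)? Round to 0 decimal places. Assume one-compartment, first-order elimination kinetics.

250 mg

To keep the same average steady-state level, dosing rate must scale with clearance.
CL ratio = 55.3 / 100 = 0.5530
New dose (same interval) = 452 × 0.5530 = 250.0 mg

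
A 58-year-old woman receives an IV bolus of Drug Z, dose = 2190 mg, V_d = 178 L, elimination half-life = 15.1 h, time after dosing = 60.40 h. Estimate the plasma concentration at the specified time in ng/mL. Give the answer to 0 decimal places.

769 ng/mL

C₀ = Dose / Vd = 2190 / 178 = 12.30 mg/L
k = ln2 / t½ = 0.693147 / 15.1 = 0.04590 h⁻¹
t / t½ = 60.40 / 15.1 = 4 half-lives
C = C₀ × (1/2)^4 = 12.30 × 0.06250 = 0.7688 mg/L
Convert: 0.7688 mg/L × 1000 = 768.8 ng/mL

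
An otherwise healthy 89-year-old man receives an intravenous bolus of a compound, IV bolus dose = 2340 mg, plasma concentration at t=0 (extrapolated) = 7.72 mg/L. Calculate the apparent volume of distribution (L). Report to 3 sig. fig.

303 L

Vd = Dose / C₀ = 2340 / 7.72 = 303.1 L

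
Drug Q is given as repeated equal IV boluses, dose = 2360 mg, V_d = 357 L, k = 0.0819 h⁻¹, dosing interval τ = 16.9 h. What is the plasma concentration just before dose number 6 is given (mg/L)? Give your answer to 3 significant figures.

C₀ per dose = Dose / Vd = 2360 / 357 = 6.611 mg/L
Fraction remaining after one interval: r = e^(−kτ) = e^(−0.08190 × 16.9) = 0.2505
Before dose 6, 5 doses have been given (aged 1τ, 2τ, 3τ, 4τ, 5τ).
C_trough = C₀ × (r + r² + … + r^5) = C₀ × r(1−r^5)/(1−r)
        = 6.611 × 0.2505 × (1 − 0.0009864) / (1 − 0.2505) = 2.207 mg/L

2.21 mg/L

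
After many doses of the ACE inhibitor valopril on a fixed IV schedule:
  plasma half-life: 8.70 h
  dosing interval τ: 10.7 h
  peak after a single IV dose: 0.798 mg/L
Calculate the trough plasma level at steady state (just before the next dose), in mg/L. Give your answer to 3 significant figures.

0.593 mg/L

k = ln2 / t½ = 0.693147 / 8.70 = 0.07967 h⁻¹
e^(−kτ) = e^(−0.07967 × 10.7) = 0.4264
Accumulation ratio R = 1 / (1 − e^(−kτ)) = 1 / (1 − 0.4264) = 1.743
Steady-state trough = C₀ × R × e^(−kτ) = 0.798 × 1.743 × 0.4264 = 0.5931 mg/L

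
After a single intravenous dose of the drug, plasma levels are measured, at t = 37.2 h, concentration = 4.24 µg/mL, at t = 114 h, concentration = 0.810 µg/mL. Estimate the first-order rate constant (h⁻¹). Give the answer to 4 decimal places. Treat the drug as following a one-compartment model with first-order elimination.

k = ln(C₁/C₂) / (t₂ − t₁) = ln(4.24/0.810) / (114 − 37.2)
  = 1.655 / 76.80 = 0.02155 h⁻¹

0.0216 h⁻¹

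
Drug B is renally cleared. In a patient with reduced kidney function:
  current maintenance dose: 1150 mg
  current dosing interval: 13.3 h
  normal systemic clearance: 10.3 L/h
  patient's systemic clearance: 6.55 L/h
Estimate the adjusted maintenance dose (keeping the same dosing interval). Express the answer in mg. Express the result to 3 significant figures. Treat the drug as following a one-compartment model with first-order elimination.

731 mg

To keep the same average steady-state level, dosing rate must scale with clearance.
CL ratio = 6.55 / 10.3 = 0.6359
New dose (same interval) = 1150 × 0.6359 = 731.3 mg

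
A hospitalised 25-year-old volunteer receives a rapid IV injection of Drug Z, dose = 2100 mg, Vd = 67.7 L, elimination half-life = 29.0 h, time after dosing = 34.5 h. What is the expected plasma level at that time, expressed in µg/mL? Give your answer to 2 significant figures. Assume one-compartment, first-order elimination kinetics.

14 µg/mL

C₀ = Dose / Vd = 2100 / 67.7 = 31.02 mg/L
k = ln2 / t½ = 0.693147 / 29.0 = 0.02390 h⁻¹
C = C₀ · e^(−k·t) = 31.02 × e^(−0.02390 × 34.5)
  = 31.02 × 0.4384 = 13.60 mg/L
(13.60 mg/L = 13.60 µg/mL)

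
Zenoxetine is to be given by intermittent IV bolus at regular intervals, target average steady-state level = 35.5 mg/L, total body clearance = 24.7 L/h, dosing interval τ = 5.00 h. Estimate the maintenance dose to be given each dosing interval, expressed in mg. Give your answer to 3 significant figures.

4380 mg

At steady state, Dose/τ = Css × CL.
Dose = Css × CL × τ = 35.5 × 24.70 × 5.00 = 4384 mg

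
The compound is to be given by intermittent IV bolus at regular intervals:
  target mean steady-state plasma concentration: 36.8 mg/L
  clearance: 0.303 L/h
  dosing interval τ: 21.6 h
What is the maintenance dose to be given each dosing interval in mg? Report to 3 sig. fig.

241 mg

At steady state, Dose/τ = Css × CL.
Dose = Css × CL × τ = 36.8 × 0.3030 × 21.6 = 240.8 mg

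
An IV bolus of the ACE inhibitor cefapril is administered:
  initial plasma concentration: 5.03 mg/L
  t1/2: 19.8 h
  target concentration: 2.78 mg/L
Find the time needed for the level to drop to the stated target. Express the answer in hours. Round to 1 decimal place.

k = ln2 / t½ = 0.693147 / 19.8 = 0.03501 h⁻¹
t = ln(C₀ / C) / k = ln(5.030 / 2.78) / 0.03501
  = ln(1.809) / 0.03501 = 0.5928 / 0.03501 = 16.93 h

16.9 h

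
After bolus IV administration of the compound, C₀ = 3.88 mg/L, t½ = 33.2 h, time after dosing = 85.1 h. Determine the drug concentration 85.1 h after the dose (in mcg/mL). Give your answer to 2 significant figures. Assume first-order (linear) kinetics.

k = ln2 / t½ = 0.693147 / 33.2 = 0.02088 h⁻¹
C = C₀ · e^(−k·t) = 3.880 × e^(−0.02088 × 85.1)
  = 3.880 × 0.1692 = 0.6565 mg/L
(0.6565 mg/L = 0.6565 mcg/mL)

0.66 mcg/mL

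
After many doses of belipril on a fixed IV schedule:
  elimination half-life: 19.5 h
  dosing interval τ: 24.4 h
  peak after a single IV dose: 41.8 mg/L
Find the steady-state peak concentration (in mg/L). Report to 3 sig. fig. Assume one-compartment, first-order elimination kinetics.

72.1 mg/L

k = ln2 / t½ = 0.693147 / 19.5 = 0.03555 h⁻¹
e^(−kτ) = e^(−0.03555 × 24.4) = 0.4200
Accumulation ratio R = 1 / (1 − e^(−kτ)) = 1 / (1 − 0.4200) = 1.724
Steady-state peak = C₀ × R = 41.8 × 1.724 = 72.06 mg/L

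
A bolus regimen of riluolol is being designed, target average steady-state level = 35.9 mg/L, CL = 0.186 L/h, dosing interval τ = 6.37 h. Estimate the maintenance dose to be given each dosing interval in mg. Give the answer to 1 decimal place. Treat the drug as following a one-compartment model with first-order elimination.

42.5 mg

At steady state, Dose/τ = Css × CL.
Dose = Css × CL × τ = 35.9 × 0.1860 × 6.37 = 42.54 mg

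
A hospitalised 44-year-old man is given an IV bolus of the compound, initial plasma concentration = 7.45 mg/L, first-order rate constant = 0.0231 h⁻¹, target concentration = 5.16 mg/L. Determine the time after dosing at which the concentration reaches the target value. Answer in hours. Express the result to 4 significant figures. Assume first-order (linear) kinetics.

t = ln(C₀ / C) / k = ln(7.450 / 5.16) / 0.02310
  = ln(1.444) / 0.02310 = 0.3674 / 0.02310 = 15.90 h

15.90 h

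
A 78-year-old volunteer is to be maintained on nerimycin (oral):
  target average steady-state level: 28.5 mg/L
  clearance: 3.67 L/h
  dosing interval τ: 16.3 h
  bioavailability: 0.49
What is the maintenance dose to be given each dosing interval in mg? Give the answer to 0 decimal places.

3479 mg

At steady state, F × (Dose/τ) = Css × CL.
Dose = Css × CL × τ / F = 28.5 × 3.670 × 16.3 / 0.49 = 3479 mg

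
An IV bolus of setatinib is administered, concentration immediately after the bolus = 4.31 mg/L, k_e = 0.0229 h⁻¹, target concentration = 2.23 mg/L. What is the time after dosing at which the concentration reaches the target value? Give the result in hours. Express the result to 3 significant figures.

28.8 h

t = ln(C₀ / C) / k = ln(4.310 / 2.23) / 0.02290
  = ln(1.933) / 0.02290 = 0.6591 / 0.02290 = 28.78 h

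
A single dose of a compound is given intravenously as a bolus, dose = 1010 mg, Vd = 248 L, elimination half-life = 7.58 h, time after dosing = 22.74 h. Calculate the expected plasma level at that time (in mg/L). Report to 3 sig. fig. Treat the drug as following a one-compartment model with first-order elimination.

C₀ = Dose / Vd = 1010 / 248 = 4.073 mg/L
k = ln2 / t½ = 0.693147 / 7.58 = 0.09144 h⁻¹
t / t½ = 22.74 / 7.58 = 3 half-lives
C = C₀ × (1/2)^3 = 4.073 × 0.1250 = 0.5091 mg/L

0.509 mg/L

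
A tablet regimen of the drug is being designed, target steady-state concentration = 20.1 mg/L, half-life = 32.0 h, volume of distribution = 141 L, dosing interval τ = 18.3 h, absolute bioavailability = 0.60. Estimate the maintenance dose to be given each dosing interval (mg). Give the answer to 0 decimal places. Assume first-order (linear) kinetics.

k = ln2 / t½ = 0.693147 / 32.0 = 0.02166 h⁻¹
CL = k × Vd = 0.02166 × 141 = 3.054 L/h
At steady state, F × (Dose/τ) = Css × CL.
Dose = Css × CL × τ / F = 20.1 × 3.054 × 18.3 / 0.60 = 1872 mg

1872 mg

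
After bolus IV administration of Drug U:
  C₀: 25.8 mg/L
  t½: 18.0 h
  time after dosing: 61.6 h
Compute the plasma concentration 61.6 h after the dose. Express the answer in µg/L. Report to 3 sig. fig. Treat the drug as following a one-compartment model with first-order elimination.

k = ln2 / t½ = 0.693147 / 18.0 = 0.03851 h⁻¹
C = C₀ · e^(−k·t) = 25.80 × e^(−0.03851 × 61.6)
  = 25.80 × 0.09327 = 2.406 mg/L
Convert: 2.406 mg/L × 1000 = 2406 µg/L

2410 µg/L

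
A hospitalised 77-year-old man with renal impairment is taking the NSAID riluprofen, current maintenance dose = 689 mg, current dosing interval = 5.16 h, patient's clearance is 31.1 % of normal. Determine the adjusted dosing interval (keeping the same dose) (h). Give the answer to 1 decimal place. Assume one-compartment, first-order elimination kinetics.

16.6 h

To keep the same average steady-state level, dosing rate must scale with clearance.
CL ratio = 31.1 / 100 = 0.3110
New interval (same dose) = 5.16 / 0.3110 = 16.59 h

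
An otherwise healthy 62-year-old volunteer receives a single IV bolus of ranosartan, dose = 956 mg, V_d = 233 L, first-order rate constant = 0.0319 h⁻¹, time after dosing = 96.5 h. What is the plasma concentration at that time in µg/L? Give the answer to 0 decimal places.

189 µg/L

C₀ = Dose / Vd = 956.0 / 233 = 4.103 mg/L
C = C₀ · e^(−k·t) = 4.103 × e^(−0.03190 × 96.5)
  = 4.103 × 0.04604 = 0.1889 mg/L
Convert: 0.1889 mg/L × 1000 = 188.9 µg/L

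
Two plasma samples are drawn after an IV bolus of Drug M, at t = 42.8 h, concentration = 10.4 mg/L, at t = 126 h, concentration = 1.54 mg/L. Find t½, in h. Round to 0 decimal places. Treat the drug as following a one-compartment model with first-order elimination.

k = ln(C₁/C₂) / (t₂ − t₁) = ln(10.4/1.54) / (126 − 42.8)
  = 1.910 / 83.20 = 0.02296 h⁻¹
t½ = ln2 / k = 0.693147 / 0.02296 = 30.19 h

30 h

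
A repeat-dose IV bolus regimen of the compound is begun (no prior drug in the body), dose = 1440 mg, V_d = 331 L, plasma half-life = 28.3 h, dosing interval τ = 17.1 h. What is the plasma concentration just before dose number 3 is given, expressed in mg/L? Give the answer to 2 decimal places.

4.74 mg/L

C₀ per dose = Dose / Vd = 1440 / 331 = 4.350 mg/L
k = ln2 / t½ = 0.693147 / 28.3 = 0.02449 h⁻¹
Fraction remaining after one interval: r = e^(−kτ) = e^(−0.02449 × 17.1) = 0.6578
Before dose 3, 2 doses have been given (aged 1τ, 2τ).
C_trough = C₀ × (r + r²) = 4.350 × (0.6578 + 0.4327) = 4.744 mg/L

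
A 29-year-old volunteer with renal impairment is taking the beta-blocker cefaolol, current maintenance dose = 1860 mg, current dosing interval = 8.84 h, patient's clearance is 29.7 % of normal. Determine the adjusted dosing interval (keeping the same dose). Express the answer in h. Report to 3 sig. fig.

To keep the same average steady-state level, dosing rate must scale with clearance.
CL ratio = 29.7 / 100 = 0.2970
New interval (same dose) = 8.84 / 0.2970 = 29.76 h

29.8 h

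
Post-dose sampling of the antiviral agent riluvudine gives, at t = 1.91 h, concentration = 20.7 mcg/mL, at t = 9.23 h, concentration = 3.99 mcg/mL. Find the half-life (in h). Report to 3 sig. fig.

k = ln(C₁/C₂) / (t₂ − t₁) = ln(20.7/3.99) / (9.23 − 1.91)
  = 1.646 / 7.320 = 0.2249 h⁻¹
t½ = ln2 / k = 0.693147 / 0.2249 = 3.082 h

3.08 h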